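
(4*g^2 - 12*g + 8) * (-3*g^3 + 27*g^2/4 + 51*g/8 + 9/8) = -12*g^5 + 63*g^4 - 159*g^3/2 - 18*g^2 + 75*g/2 + 9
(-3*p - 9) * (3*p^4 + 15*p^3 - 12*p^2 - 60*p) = -9*p^5 - 72*p^4 - 99*p^3 + 288*p^2 + 540*p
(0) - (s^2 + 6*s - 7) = -s^2 - 6*s + 7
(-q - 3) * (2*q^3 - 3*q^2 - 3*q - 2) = -2*q^4 - 3*q^3 + 12*q^2 + 11*q + 6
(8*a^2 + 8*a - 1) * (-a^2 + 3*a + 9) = -8*a^4 + 16*a^3 + 97*a^2 + 69*a - 9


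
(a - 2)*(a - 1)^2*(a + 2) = a^4 - 2*a^3 - 3*a^2 + 8*a - 4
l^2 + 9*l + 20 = (l + 4)*(l + 5)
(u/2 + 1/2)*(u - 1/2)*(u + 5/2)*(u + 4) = u^4/2 + 7*u^3/2 + 51*u^2/8 + 7*u/8 - 5/2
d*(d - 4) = d^2 - 4*d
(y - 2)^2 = y^2 - 4*y + 4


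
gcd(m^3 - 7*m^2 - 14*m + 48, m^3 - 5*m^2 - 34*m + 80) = m^2 - 10*m + 16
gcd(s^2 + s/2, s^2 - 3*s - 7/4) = s + 1/2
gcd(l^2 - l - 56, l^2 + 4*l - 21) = l + 7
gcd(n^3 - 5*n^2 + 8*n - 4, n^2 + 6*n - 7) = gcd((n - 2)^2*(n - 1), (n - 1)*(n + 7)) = n - 1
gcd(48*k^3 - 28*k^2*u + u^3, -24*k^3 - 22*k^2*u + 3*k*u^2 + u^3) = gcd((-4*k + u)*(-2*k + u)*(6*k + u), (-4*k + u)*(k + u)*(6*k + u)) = -24*k^2 + 2*k*u + u^2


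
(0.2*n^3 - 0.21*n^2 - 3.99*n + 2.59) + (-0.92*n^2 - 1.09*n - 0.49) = 0.2*n^3 - 1.13*n^2 - 5.08*n + 2.1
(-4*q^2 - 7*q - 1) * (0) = 0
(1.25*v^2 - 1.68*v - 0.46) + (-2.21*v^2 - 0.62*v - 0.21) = -0.96*v^2 - 2.3*v - 0.67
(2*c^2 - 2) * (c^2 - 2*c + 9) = 2*c^4 - 4*c^3 + 16*c^2 + 4*c - 18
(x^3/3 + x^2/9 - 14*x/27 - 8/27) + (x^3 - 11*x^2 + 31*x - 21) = 4*x^3/3 - 98*x^2/9 + 823*x/27 - 575/27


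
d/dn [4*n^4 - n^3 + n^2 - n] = 16*n^3 - 3*n^2 + 2*n - 1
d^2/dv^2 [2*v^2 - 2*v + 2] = 4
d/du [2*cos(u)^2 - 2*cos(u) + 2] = 2*sin(u) - 2*sin(2*u)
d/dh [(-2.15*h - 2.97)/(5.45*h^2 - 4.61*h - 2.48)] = (11.7175*h^2 + 32.373*h - 8.3597)/(29.7025*h^4 - 50.249*h^3 - 5.7799*h^2 + 22.8656*h + 6.1504)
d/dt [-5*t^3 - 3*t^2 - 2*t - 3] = -15*t^2 - 6*t - 2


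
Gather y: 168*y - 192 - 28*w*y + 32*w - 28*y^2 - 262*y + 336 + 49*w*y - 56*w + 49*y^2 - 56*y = -24*w + 21*y^2 + y*(21*w - 150) + 144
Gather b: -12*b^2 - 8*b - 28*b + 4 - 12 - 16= -12*b^2 - 36*b - 24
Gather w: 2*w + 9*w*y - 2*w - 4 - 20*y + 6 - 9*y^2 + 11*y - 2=9*w*y - 9*y^2 - 9*y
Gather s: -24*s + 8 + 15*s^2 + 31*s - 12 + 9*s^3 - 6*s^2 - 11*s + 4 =9*s^3 + 9*s^2 - 4*s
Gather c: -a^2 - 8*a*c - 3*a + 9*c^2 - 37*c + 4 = -a^2 - 3*a + 9*c^2 + c*(-8*a - 37) + 4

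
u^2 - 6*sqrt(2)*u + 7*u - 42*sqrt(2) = (u + 7)*(u - 6*sqrt(2))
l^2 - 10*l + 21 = (l - 7)*(l - 3)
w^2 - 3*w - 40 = (w - 8)*(w + 5)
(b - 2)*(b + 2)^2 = b^3 + 2*b^2 - 4*b - 8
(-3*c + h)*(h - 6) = -3*c*h + 18*c + h^2 - 6*h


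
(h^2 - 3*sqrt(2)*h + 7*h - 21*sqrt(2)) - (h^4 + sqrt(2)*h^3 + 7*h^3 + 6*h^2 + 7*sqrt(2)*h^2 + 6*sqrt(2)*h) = -h^4 - 7*h^3 - sqrt(2)*h^3 - 7*sqrt(2)*h^2 - 5*h^2 - 9*sqrt(2)*h + 7*h - 21*sqrt(2)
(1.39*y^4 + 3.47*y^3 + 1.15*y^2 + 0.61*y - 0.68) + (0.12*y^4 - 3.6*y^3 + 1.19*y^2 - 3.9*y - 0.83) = 1.51*y^4 - 0.13*y^3 + 2.34*y^2 - 3.29*y - 1.51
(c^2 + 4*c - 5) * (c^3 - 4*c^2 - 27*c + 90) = c^5 - 48*c^3 + 2*c^2 + 495*c - 450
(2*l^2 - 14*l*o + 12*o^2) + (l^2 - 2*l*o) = 3*l^2 - 16*l*o + 12*o^2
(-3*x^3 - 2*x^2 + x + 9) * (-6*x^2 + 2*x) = 18*x^5 + 6*x^4 - 10*x^3 - 52*x^2 + 18*x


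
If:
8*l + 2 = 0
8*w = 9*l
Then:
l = -1/4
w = -9/32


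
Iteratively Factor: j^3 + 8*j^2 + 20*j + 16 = (j + 2)*(j^2 + 6*j + 8) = (j + 2)*(j + 4)*(j + 2)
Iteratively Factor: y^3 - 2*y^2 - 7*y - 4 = (y + 1)*(y^2 - 3*y - 4) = (y - 4)*(y + 1)*(y + 1)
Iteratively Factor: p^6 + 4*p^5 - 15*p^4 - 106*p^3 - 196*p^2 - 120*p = (p + 3)*(p^5 + p^4 - 18*p^3 - 52*p^2 - 40*p) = (p + 2)*(p + 3)*(p^4 - p^3 - 16*p^2 - 20*p) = p*(p + 2)*(p + 3)*(p^3 - p^2 - 16*p - 20) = p*(p + 2)^2*(p + 3)*(p^2 - 3*p - 10) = p*(p - 5)*(p + 2)^2*(p + 3)*(p + 2)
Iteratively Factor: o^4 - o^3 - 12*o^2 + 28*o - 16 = (o - 2)*(o^3 + o^2 - 10*o + 8) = (o - 2)^2*(o^2 + 3*o - 4) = (o - 2)^2*(o - 1)*(o + 4)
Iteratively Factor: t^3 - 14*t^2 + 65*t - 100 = (t - 4)*(t^2 - 10*t + 25) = (t - 5)*(t - 4)*(t - 5)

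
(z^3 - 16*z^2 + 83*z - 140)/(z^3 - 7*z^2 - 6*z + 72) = (z^2 - 12*z + 35)/(z^2 - 3*z - 18)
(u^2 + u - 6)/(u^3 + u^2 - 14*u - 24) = (u - 2)/(u^2 - 2*u - 8)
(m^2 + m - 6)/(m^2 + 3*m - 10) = (m + 3)/(m + 5)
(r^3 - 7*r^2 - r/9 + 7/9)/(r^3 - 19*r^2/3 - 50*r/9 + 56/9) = (9*r^2 - 1)/(9*r^2 + 6*r - 8)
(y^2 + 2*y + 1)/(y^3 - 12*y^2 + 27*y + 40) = (y + 1)/(y^2 - 13*y + 40)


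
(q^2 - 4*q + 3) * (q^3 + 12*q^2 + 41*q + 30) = q^5 + 8*q^4 - 4*q^3 - 98*q^2 + 3*q + 90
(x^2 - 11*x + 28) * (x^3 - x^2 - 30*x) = x^5 - 12*x^4 + 9*x^3 + 302*x^2 - 840*x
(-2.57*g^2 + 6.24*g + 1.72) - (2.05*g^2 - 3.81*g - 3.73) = -4.62*g^2 + 10.05*g + 5.45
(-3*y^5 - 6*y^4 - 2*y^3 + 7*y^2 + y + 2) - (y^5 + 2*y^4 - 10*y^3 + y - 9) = -4*y^5 - 8*y^4 + 8*y^3 + 7*y^2 + 11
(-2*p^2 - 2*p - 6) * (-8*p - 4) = 16*p^3 + 24*p^2 + 56*p + 24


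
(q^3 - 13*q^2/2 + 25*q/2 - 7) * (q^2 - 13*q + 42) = q^5 - 39*q^4/2 + 139*q^3 - 885*q^2/2 + 616*q - 294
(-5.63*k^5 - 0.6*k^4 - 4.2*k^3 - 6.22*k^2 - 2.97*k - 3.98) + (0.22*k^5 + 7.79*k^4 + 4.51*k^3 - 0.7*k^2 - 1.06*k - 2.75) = -5.41*k^5 + 7.19*k^4 + 0.31*k^3 - 6.92*k^2 - 4.03*k - 6.73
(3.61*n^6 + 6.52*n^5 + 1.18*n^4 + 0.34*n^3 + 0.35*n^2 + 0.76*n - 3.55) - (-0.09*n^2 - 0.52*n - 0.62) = 3.61*n^6 + 6.52*n^5 + 1.18*n^4 + 0.34*n^3 + 0.44*n^2 + 1.28*n - 2.93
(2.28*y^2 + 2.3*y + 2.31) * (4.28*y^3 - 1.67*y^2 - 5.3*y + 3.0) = 9.7584*y^5 + 6.0364*y^4 - 6.0382*y^3 - 9.2077*y^2 - 5.343*y + 6.93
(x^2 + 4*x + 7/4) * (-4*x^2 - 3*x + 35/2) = -4*x^4 - 19*x^3 - 3*x^2/2 + 259*x/4 + 245/8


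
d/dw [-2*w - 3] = -2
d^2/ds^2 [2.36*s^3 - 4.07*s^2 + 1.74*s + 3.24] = 14.16*s - 8.14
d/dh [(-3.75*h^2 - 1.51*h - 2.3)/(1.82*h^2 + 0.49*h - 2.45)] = (0.9107*h^2 + 26.747*h + 4.8265)/(3.3124*h^4 + 1.7836*h^3 - 8.6779*h^2 - 2.401*h + 6.0025)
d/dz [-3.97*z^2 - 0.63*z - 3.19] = -7.94*z - 0.63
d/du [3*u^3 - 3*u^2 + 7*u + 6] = 9*u^2 - 6*u + 7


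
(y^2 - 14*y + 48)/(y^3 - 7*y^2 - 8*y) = (y - 6)/(y*(y + 1))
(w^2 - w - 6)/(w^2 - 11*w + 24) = (w + 2)/(w - 8)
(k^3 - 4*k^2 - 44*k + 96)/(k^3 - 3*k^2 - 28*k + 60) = (k^2 - 2*k - 48)/(k^2 - k - 30)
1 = 1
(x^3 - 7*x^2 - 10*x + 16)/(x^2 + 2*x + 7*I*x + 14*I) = (x^2 - 9*x + 8)/(x + 7*I)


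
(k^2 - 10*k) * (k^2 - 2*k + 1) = k^4 - 12*k^3 + 21*k^2 - 10*k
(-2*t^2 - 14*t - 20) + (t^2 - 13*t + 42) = -t^2 - 27*t + 22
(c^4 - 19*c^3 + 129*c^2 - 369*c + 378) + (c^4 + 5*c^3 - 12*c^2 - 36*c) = 2*c^4 - 14*c^3 + 117*c^2 - 405*c + 378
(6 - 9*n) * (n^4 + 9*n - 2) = -9*n^5 + 6*n^4 - 81*n^2 + 72*n - 12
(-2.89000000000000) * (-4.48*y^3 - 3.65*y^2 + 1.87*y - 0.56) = 12.9472*y^3 + 10.5485*y^2 - 5.4043*y + 1.6184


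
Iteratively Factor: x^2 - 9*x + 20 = (x - 4)*(x - 5)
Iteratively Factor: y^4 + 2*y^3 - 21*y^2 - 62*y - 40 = (y + 1)*(y^3 + y^2 - 22*y - 40) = (y + 1)*(y + 4)*(y^2 - 3*y - 10) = (y + 1)*(y + 2)*(y + 4)*(y - 5)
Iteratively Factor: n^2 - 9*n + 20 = (n - 4)*(n - 5)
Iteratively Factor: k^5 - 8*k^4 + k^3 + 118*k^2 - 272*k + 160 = (k - 5)*(k^4 - 3*k^3 - 14*k^2 + 48*k - 32) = (k - 5)*(k + 4)*(k^3 - 7*k^2 + 14*k - 8) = (k - 5)*(k - 1)*(k + 4)*(k^2 - 6*k + 8) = (k - 5)*(k - 4)*(k - 1)*(k + 4)*(k - 2)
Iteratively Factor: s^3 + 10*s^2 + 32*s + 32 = (s + 4)*(s^2 + 6*s + 8) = (s + 4)^2*(s + 2)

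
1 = 1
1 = 1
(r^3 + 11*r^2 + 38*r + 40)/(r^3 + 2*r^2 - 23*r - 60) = (r^2 + 7*r + 10)/(r^2 - 2*r - 15)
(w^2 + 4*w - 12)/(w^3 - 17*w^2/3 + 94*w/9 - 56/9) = 9*(w + 6)/(9*w^2 - 33*w + 28)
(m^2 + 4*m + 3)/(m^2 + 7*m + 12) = (m + 1)/(m + 4)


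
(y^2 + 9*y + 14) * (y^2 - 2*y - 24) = y^4 + 7*y^3 - 28*y^2 - 244*y - 336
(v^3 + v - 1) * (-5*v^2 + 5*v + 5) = -5*v^5 + 5*v^4 + 10*v^2 - 5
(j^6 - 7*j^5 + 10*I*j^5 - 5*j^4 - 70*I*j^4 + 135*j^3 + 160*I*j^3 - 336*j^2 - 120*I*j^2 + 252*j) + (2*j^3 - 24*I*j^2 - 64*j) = j^6 - 7*j^5 + 10*I*j^5 - 5*j^4 - 70*I*j^4 + 137*j^3 + 160*I*j^3 - 336*j^2 - 144*I*j^2 + 188*j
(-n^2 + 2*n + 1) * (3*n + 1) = -3*n^3 + 5*n^2 + 5*n + 1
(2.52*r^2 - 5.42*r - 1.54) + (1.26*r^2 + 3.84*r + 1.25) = 3.78*r^2 - 1.58*r - 0.29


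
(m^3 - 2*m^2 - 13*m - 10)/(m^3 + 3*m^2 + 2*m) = (m - 5)/m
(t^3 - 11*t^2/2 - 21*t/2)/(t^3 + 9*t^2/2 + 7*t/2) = (2*t^2 - 11*t - 21)/(2*t^2 + 9*t + 7)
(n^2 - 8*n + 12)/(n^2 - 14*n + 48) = (n - 2)/(n - 8)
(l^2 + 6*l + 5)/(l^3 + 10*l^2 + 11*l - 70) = (l + 1)/(l^2 + 5*l - 14)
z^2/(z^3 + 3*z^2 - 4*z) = z/(z^2 + 3*z - 4)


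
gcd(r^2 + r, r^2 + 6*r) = r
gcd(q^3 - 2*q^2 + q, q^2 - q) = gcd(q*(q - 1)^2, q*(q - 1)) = q^2 - q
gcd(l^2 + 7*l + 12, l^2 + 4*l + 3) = l + 3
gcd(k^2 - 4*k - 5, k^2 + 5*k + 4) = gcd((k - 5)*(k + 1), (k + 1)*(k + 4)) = k + 1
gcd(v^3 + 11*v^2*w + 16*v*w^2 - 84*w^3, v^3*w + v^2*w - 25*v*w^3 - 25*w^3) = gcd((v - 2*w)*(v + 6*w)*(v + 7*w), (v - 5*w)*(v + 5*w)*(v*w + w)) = 1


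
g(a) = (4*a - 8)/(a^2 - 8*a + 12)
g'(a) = (8 - 2*a)*(4*a - 8)/(a^2 - 8*a + 12)^2 + 4/(a^2 - 8*a + 12)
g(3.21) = -1.43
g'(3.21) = -0.51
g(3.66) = -1.71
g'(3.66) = -0.73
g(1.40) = -0.87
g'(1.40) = -0.19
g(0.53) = -0.73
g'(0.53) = -0.13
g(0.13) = -0.68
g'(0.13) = -0.12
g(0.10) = -0.68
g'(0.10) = -0.11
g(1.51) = -0.89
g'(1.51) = -0.20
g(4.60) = -2.86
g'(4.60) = -2.04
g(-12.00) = -0.22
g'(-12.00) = -0.01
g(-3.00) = -0.44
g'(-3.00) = -0.05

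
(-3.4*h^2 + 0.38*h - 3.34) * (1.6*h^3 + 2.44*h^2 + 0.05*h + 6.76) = -5.44*h^5 - 7.688*h^4 - 4.5868*h^3 - 31.1146*h^2 + 2.4018*h - 22.5784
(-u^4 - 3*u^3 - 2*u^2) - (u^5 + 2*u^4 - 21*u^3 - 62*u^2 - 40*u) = -u^5 - 3*u^4 + 18*u^3 + 60*u^2 + 40*u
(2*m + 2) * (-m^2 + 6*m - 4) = -2*m^3 + 10*m^2 + 4*m - 8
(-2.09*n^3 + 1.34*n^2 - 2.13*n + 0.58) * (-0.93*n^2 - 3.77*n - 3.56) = 1.9437*n^5 + 6.6331*n^4 + 4.3695*n^3 + 2.7203*n^2 + 5.3962*n - 2.0648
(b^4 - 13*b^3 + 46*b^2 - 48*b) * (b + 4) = b^5 - 9*b^4 - 6*b^3 + 136*b^2 - 192*b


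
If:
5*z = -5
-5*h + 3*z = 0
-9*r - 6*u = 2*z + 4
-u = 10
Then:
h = -3/5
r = 58/9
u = -10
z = -1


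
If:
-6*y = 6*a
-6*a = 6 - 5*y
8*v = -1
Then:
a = -6/11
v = -1/8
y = 6/11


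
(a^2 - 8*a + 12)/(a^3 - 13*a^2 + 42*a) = (a - 2)/(a*(a - 7))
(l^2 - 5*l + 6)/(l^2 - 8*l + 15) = (l - 2)/(l - 5)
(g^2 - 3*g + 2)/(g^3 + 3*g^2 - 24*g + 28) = (g - 1)/(g^2 + 5*g - 14)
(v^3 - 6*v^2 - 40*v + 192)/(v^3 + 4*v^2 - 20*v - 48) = (v - 8)/(v + 2)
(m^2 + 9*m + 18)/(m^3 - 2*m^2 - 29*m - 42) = (m + 6)/(m^2 - 5*m - 14)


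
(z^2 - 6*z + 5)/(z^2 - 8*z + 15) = (z - 1)/(z - 3)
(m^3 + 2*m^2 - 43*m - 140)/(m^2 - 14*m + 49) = (m^2 + 9*m + 20)/(m - 7)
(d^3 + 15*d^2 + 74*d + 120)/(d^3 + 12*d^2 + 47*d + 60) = (d + 6)/(d + 3)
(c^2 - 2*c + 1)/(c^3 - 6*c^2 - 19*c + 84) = (c^2 - 2*c + 1)/(c^3 - 6*c^2 - 19*c + 84)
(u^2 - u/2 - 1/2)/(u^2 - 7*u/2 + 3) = (2*u^2 - u - 1)/(2*u^2 - 7*u + 6)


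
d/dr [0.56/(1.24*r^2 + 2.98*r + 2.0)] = (-1.3888*r - 1.6688)/(1.24*r^2 + 2.98*r + 2.0)^2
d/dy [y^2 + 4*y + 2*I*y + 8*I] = 2*y + 4 + 2*I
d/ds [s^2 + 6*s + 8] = 2*s + 6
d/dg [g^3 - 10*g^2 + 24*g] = 3*g^2 - 20*g + 24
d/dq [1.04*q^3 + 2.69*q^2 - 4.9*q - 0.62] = 3.12*q^2 + 5.38*q - 4.9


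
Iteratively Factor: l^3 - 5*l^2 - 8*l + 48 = (l - 4)*(l^2 - l - 12) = (l - 4)*(l + 3)*(l - 4)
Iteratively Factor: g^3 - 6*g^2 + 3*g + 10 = (g - 2)*(g^2 - 4*g - 5) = (g - 2)*(g + 1)*(g - 5)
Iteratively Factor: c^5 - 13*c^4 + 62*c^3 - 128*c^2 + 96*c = (c)*(c^4 - 13*c^3 + 62*c^2 - 128*c + 96) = c*(c - 4)*(c^3 - 9*c^2 + 26*c - 24) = c*(c - 4)*(c - 3)*(c^2 - 6*c + 8) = c*(c - 4)*(c - 3)*(c - 2)*(c - 4)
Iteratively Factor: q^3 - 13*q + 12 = (q - 3)*(q^2 + 3*q - 4) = (q - 3)*(q + 4)*(q - 1)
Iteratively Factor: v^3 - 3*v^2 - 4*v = (v - 4)*(v^2 + v) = (v - 4)*(v + 1)*(v)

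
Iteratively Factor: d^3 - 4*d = (d)*(d^2 - 4) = d*(d + 2)*(d - 2)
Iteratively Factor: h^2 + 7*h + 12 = (h + 4)*(h + 3)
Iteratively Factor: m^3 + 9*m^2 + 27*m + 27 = (m + 3)*(m^2 + 6*m + 9) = (m + 3)^2*(m + 3)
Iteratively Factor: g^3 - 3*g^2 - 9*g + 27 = (g - 3)*(g^2 - 9) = (g - 3)*(g + 3)*(g - 3)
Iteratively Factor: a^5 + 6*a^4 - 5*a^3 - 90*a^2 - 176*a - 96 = (a + 4)*(a^4 + 2*a^3 - 13*a^2 - 38*a - 24) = (a + 3)*(a + 4)*(a^3 - a^2 - 10*a - 8) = (a + 1)*(a + 3)*(a + 4)*(a^2 - 2*a - 8) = (a - 4)*(a + 1)*(a + 3)*(a + 4)*(a + 2)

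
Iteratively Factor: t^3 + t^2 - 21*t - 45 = (t + 3)*(t^2 - 2*t - 15) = (t + 3)^2*(t - 5)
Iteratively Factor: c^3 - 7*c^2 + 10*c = (c - 5)*(c^2 - 2*c) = c*(c - 5)*(c - 2)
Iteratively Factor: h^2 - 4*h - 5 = (h + 1)*(h - 5)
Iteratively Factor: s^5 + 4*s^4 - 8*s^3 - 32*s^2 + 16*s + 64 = (s + 2)*(s^4 + 2*s^3 - 12*s^2 - 8*s + 32) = (s - 2)*(s + 2)*(s^3 + 4*s^2 - 4*s - 16) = (s - 2)^2*(s + 2)*(s^2 + 6*s + 8) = (s - 2)^2*(s + 2)^2*(s + 4)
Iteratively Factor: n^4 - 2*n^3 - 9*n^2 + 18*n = (n - 2)*(n^3 - 9*n) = n*(n - 2)*(n^2 - 9) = n*(n - 3)*(n - 2)*(n + 3)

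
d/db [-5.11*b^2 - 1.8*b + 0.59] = -10.22*b - 1.8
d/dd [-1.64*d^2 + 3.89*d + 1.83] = 3.89 - 3.28*d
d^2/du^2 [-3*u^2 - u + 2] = -6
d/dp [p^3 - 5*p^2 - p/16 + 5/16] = 3*p^2 - 10*p - 1/16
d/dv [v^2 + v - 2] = 2*v + 1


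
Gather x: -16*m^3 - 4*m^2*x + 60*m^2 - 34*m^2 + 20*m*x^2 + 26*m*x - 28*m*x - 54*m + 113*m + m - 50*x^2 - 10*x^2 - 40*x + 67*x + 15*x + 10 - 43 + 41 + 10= -16*m^3 + 26*m^2 + 60*m + x^2*(20*m - 60) + x*(-4*m^2 - 2*m + 42) + 18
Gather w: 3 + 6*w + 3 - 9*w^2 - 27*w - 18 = -9*w^2 - 21*w - 12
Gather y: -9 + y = y - 9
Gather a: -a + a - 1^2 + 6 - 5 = 0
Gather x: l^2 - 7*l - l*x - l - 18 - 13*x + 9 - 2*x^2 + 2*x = l^2 - 8*l - 2*x^2 + x*(-l - 11) - 9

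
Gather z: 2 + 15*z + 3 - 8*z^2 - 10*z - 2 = -8*z^2 + 5*z + 3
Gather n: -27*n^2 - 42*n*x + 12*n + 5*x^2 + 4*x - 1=-27*n^2 + n*(12 - 42*x) + 5*x^2 + 4*x - 1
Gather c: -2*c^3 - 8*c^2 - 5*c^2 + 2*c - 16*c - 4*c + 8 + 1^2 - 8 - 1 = -2*c^3 - 13*c^2 - 18*c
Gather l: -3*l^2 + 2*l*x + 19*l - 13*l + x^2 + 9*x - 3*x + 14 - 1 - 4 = -3*l^2 + l*(2*x + 6) + x^2 + 6*x + 9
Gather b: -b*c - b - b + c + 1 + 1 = b*(-c - 2) + c + 2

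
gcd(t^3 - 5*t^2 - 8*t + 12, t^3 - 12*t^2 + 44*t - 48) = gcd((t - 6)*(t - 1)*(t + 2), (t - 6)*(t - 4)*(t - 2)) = t - 6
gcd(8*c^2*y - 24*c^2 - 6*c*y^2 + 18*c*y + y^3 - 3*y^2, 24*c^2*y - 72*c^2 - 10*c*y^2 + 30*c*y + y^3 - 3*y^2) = -4*c*y + 12*c + y^2 - 3*y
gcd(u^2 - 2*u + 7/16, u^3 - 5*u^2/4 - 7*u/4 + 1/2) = u - 1/4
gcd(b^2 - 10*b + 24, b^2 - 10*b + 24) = b^2 - 10*b + 24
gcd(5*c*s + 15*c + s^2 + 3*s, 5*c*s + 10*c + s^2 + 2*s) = 5*c + s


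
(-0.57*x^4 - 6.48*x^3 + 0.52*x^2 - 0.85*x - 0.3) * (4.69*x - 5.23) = -2.6733*x^5 - 27.4101*x^4 + 36.3292*x^3 - 6.7061*x^2 + 3.0385*x + 1.569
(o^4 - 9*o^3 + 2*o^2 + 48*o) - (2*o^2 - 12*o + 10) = o^4 - 9*o^3 + 60*o - 10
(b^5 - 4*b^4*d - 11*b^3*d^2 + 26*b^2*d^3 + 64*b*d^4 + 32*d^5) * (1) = b^5 - 4*b^4*d - 11*b^3*d^2 + 26*b^2*d^3 + 64*b*d^4 + 32*d^5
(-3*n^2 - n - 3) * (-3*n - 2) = 9*n^3 + 9*n^2 + 11*n + 6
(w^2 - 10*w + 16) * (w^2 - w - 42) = w^4 - 11*w^3 - 16*w^2 + 404*w - 672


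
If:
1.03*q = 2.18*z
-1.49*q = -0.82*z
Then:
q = 0.00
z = 0.00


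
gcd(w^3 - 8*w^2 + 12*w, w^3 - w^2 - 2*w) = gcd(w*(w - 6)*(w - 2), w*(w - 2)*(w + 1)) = w^2 - 2*w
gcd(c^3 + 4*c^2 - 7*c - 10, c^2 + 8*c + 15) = c + 5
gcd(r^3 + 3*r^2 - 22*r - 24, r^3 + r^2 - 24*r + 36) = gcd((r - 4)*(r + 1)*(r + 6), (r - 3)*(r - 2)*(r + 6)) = r + 6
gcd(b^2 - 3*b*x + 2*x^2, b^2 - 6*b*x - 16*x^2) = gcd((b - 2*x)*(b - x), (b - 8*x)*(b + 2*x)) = 1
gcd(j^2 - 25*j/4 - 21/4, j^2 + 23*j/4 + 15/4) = j + 3/4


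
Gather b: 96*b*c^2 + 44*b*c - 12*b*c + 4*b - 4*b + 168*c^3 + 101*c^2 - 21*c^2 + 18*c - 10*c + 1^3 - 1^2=b*(96*c^2 + 32*c) + 168*c^3 + 80*c^2 + 8*c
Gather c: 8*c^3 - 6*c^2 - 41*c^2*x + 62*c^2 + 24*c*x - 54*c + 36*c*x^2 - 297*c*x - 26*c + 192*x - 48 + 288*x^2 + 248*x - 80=8*c^3 + c^2*(56 - 41*x) + c*(36*x^2 - 273*x - 80) + 288*x^2 + 440*x - 128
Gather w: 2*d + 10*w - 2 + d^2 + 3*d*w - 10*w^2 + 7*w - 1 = d^2 + 2*d - 10*w^2 + w*(3*d + 17) - 3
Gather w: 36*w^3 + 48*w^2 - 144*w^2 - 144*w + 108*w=36*w^3 - 96*w^2 - 36*w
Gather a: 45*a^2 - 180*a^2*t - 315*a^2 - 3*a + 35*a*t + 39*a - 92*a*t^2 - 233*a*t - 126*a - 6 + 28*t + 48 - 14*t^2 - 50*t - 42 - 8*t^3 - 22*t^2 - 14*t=a^2*(-180*t - 270) + a*(-92*t^2 - 198*t - 90) - 8*t^3 - 36*t^2 - 36*t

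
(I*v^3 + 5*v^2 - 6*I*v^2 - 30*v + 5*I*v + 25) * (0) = 0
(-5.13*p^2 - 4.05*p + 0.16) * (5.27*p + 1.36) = -27.0351*p^3 - 28.3203*p^2 - 4.6648*p + 0.2176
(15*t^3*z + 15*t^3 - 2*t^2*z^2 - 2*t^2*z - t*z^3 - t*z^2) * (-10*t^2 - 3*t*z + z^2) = -150*t^5*z - 150*t^5 - 25*t^4*z^2 - 25*t^4*z + 31*t^3*z^3 + 31*t^3*z^2 + t^2*z^4 + t^2*z^3 - t*z^5 - t*z^4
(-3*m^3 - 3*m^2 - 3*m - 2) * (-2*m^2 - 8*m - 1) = 6*m^5 + 30*m^4 + 33*m^3 + 31*m^2 + 19*m + 2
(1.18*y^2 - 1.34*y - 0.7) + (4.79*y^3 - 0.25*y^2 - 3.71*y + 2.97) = 4.79*y^3 + 0.93*y^2 - 5.05*y + 2.27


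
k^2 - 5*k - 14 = (k - 7)*(k + 2)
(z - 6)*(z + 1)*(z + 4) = z^3 - z^2 - 26*z - 24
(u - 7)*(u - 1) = u^2 - 8*u + 7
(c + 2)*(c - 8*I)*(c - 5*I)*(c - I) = c^4 + 2*c^3 - 14*I*c^3 - 53*c^2 - 28*I*c^2 - 106*c + 40*I*c + 80*I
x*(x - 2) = x^2 - 2*x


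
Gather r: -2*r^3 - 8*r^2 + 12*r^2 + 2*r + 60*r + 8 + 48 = -2*r^3 + 4*r^2 + 62*r + 56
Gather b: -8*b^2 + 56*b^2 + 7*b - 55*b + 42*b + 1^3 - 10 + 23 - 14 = 48*b^2 - 6*b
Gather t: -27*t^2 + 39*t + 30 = -27*t^2 + 39*t + 30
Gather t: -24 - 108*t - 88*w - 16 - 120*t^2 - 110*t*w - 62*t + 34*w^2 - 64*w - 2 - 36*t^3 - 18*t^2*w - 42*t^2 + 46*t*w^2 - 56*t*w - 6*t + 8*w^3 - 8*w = -36*t^3 + t^2*(-18*w - 162) + t*(46*w^2 - 166*w - 176) + 8*w^3 + 34*w^2 - 160*w - 42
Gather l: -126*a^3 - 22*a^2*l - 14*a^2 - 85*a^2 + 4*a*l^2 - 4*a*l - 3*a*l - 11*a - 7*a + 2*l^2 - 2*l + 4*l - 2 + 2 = -126*a^3 - 99*a^2 - 18*a + l^2*(4*a + 2) + l*(-22*a^2 - 7*a + 2)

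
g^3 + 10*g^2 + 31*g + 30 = (g + 2)*(g + 3)*(g + 5)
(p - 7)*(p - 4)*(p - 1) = p^3 - 12*p^2 + 39*p - 28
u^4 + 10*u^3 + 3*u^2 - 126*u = u*(u - 3)*(u + 6)*(u + 7)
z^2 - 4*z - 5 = (z - 5)*(z + 1)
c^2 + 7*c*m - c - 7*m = (c - 1)*(c + 7*m)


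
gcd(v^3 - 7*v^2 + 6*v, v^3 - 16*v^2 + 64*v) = v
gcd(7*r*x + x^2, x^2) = x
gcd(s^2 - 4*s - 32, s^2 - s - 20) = s + 4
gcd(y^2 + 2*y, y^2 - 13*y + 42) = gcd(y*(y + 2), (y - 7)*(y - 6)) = 1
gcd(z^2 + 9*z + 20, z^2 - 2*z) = 1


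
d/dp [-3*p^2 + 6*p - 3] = 6 - 6*p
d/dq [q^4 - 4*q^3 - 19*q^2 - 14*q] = 4*q^3 - 12*q^2 - 38*q - 14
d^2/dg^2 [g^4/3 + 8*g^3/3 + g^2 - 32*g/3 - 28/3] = 4*g^2 + 16*g + 2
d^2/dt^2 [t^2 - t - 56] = 2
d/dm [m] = 1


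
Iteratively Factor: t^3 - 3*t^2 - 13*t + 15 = (t - 1)*(t^2 - 2*t - 15) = (t - 1)*(t + 3)*(t - 5)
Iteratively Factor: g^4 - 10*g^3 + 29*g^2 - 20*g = (g - 1)*(g^3 - 9*g^2 + 20*g) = (g - 4)*(g - 1)*(g^2 - 5*g) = g*(g - 4)*(g - 1)*(g - 5)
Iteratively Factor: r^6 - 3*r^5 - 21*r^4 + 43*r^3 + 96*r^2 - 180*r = (r)*(r^5 - 3*r^4 - 21*r^3 + 43*r^2 + 96*r - 180) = r*(r + 3)*(r^4 - 6*r^3 - 3*r^2 + 52*r - 60) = r*(r - 5)*(r + 3)*(r^3 - r^2 - 8*r + 12) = r*(r - 5)*(r + 3)^2*(r^2 - 4*r + 4) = r*(r - 5)*(r - 2)*(r + 3)^2*(r - 2)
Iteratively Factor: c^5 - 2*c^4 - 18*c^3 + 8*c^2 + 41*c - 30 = (c + 2)*(c^4 - 4*c^3 - 10*c^2 + 28*c - 15) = (c - 1)*(c + 2)*(c^3 - 3*c^2 - 13*c + 15) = (c - 1)^2*(c + 2)*(c^2 - 2*c - 15) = (c - 5)*(c - 1)^2*(c + 2)*(c + 3)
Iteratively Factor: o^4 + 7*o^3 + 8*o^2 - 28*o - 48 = (o + 4)*(o^3 + 3*o^2 - 4*o - 12) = (o - 2)*(o + 4)*(o^2 + 5*o + 6) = (o - 2)*(o + 2)*(o + 4)*(o + 3)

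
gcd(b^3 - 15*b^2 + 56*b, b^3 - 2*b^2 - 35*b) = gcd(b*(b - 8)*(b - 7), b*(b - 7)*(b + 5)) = b^2 - 7*b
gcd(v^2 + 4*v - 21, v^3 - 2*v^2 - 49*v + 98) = v + 7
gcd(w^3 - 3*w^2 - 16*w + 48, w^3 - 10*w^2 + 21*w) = w - 3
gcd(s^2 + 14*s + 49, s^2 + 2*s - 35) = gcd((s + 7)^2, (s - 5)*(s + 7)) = s + 7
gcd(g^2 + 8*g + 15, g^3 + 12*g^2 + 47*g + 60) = g^2 + 8*g + 15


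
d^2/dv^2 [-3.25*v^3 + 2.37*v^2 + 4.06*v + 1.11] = 4.74 - 19.5*v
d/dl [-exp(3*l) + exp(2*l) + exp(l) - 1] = (-3*exp(2*l) + 2*exp(l) + 1)*exp(l)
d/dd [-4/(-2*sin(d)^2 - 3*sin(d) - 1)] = -4*(4*sin(d) + 3)*cos(d)/(2*sin(d)^2 + 3*sin(d) + 1)^2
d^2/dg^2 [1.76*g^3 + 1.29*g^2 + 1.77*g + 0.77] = 10.56*g + 2.58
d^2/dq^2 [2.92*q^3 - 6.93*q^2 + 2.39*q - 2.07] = 17.52*q - 13.86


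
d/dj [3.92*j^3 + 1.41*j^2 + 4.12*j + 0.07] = 11.76*j^2 + 2.82*j + 4.12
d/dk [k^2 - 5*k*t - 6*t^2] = 2*k - 5*t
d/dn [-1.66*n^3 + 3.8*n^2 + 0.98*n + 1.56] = -4.98*n^2 + 7.6*n + 0.98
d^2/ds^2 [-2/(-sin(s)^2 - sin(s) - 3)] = 2*(-4*sin(s)^4 - 3*sin(s)^3 + 17*sin(s)^2 + 9*sin(s) - 4)/(sin(s)^2 + sin(s) + 3)^3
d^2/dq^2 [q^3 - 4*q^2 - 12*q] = 6*q - 8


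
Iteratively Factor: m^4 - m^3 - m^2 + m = (m)*(m^3 - m^2 - m + 1) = m*(m + 1)*(m^2 - 2*m + 1) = m*(m - 1)*(m + 1)*(m - 1)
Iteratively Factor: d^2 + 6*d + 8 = (d + 4)*(d + 2)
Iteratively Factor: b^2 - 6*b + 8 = (b - 4)*(b - 2)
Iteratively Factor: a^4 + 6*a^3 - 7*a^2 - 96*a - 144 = (a - 4)*(a^3 + 10*a^2 + 33*a + 36) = (a - 4)*(a + 3)*(a^2 + 7*a + 12) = (a - 4)*(a + 3)*(a + 4)*(a + 3)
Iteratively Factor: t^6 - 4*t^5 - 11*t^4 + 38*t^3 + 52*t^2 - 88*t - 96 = (t - 3)*(t^5 - t^4 - 14*t^3 - 4*t^2 + 40*t + 32) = (t - 4)*(t - 3)*(t^4 + 3*t^3 - 2*t^2 - 12*t - 8) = (t - 4)*(t - 3)*(t + 1)*(t^3 + 2*t^2 - 4*t - 8) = (t - 4)*(t - 3)*(t + 1)*(t + 2)*(t^2 - 4) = (t - 4)*(t - 3)*(t + 1)*(t + 2)^2*(t - 2)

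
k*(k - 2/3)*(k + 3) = k^3 + 7*k^2/3 - 2*k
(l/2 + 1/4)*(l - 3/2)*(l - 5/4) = l^3/2 - 9*l^2/8 + l/4 + 15/32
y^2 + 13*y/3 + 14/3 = (y + 2)*(y + 7/3)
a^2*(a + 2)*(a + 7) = a^4 + 9*a^3 + 14*a^2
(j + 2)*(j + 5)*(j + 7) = j^3 + 14*j^2 + 59*j + 70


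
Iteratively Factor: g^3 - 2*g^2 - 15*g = (g + 3)*(g^2 - 5*g) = g*(g + 3)*(g - 5)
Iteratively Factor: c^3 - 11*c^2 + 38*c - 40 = (c - 4)*(c^2 - 7*c + 10) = (c - 4)*(c - 2)*(c - 5)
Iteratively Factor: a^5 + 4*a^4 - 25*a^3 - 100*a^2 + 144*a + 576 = (a - 3)*(a^4 + 7*a^3 - 4*a^2 - 112*a - 192) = (a - 3)*(a + 4)*(a^3 + 3*a^2 - 16*a - 48) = (a - 3)*(a + 4)^2*(a^2 - a - 12) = (a - 4)*(a - 3)*(a + 4)^2*(a + 3)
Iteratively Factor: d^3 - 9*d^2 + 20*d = (d - 4)*(d^2 - 5*d) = (d - 5)*(d - 4)*(d)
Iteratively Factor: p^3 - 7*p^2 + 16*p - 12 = (p - 2)*(p^2 - 5*p + 6) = (p - 3)*(p - 2)*(p - 2)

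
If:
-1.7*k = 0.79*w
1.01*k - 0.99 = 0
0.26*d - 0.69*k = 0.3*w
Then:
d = 0.17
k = 0.98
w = -2.11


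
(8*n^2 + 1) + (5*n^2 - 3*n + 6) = 13*n^2 - 3*n + 7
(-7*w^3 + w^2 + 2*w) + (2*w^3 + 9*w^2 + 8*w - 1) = -5*w^3 + 10*w^2 + 10*w - 1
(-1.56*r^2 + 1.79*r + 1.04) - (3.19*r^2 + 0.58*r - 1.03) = -4.75*r^2 + 1.21*r + 2.07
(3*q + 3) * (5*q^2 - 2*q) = 15*q^3 + 9*q^2 - 6*q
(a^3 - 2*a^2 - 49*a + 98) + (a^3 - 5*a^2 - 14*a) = 2*a^3 - 7*a^2 - 63*a + 98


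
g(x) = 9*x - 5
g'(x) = 9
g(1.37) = 7.33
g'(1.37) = 9.00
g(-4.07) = -41.63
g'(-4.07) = 9.00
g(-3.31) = -34.79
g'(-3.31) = 9.00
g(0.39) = -1.49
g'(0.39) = 9.00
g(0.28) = -2.48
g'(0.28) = 9.00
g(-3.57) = -37.13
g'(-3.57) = 9.00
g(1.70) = 10.30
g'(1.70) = 9.00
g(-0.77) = -11.93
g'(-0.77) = 9.00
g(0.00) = -5.00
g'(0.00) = 9.00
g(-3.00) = -32.00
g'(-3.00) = 9.00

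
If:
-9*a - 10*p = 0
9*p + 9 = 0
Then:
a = 10/9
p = -1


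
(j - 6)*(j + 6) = j^2 - 36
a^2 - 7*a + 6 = (a - 6)*(a - 1)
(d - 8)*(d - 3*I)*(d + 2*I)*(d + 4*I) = d^4 - 8*d^3 + 3*I*d^3 + 10*d^2 - 24*I*d^2 - 80*d + 24*I*d - 192*I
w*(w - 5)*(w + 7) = w^3 + 2*w^2 - 35*w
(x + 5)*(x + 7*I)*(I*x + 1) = I*x^3 - 6*x^2 + 5*I*x^2 - 30*x + 7*I*x + 35*I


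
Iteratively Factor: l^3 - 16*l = (l - 4)*(l^2 + 4*l) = l*(l - 4)*(l + 4)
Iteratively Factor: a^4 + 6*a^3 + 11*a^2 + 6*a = (a)*(a^3 + 6*a^2 + 11*a + 6) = a*(a + 1)*(a^2 + 5*a + 6) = a*(a + 1)*(a + 3)*(a + 2)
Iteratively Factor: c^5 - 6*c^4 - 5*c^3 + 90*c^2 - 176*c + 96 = (c - 1)*(c^4 - 5*c^3 - 10*c^2 + 80*c - 96) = (c - 2)*(c - 1)*(c^3 - 3*c^2 - 16*c + 48) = (c - 4)*(c - 2)*(c - 1)*(c^2 + c - 12) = (c - 4)*(c - 2)*(c - 1)*(c + 4)*(c - 3)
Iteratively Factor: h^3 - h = (h - 1)*(h^2 + h) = (h - 1)*(h + 1)*(h)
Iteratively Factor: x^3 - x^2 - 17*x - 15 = (x + 1)*(x^2 - 2*x - 15) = (x + 1)*(x + 3)*(x - 5)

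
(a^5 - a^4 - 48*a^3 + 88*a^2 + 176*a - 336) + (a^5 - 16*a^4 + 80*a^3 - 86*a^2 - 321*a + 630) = 2*a^5 - 17*a^4 + 32*a^3 + 2*a^2 - 145*a + 294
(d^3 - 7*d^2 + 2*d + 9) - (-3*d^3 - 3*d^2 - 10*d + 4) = 4*d^3 - 4*d^2 + 12*d + 5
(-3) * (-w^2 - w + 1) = 3*w^2 + 3*w - 3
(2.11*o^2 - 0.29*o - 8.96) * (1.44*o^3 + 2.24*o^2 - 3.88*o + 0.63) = 3.0384*o^5 + 4.3088*o^4 - 21.7388*o^3 - 17.6159*o^2 + 34.5821*o - 5.6448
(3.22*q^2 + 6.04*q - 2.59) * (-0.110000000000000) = -0.3542*q^2 - 0.6644*q + 0.2849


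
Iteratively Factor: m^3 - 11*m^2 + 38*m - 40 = (m - 2)*(m^2 - 9*m + 20) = (m - 4)*(m - 2)*(m - 5)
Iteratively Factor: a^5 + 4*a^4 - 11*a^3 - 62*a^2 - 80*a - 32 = (a + 2)*(a^4 + 2*a^3 - 15*a^2 - 32*a - 16) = (a - 4)*(a + 2)*(a^3 + 6*a^2 + 9*a + 4) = (a - 4)*(a + 1)*(a + 2)*(a^2 + 5*a + 4) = (a - 4)*(a + 1)*(a + 2)*(a + 4)*(a + 1)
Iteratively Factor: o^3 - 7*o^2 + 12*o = (o - 4)*(o^2 - 3*o) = (o - 4)*(o - 3)*(o)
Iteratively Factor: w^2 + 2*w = (w)*(w + 2)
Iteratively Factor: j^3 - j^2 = (j)*(j^2 - j) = j^2*(j - 1)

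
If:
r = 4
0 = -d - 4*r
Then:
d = -16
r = 4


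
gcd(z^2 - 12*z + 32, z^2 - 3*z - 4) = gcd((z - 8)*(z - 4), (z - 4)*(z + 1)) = z - 4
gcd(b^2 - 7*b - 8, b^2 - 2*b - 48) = b - 8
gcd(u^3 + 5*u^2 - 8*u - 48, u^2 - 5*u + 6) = u - 3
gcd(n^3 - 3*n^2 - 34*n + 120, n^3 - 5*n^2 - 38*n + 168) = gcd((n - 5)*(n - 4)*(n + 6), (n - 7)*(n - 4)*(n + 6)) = n^2 + 2*n - 24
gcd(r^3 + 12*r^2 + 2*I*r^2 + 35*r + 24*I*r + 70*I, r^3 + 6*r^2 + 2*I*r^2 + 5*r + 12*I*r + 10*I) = r^2 + r*(5 + 2*I) + 10*I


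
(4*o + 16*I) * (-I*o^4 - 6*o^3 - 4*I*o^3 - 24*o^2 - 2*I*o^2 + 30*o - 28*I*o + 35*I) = -4*I*o^5 - 8*o^4 - 16*I*o^4 - 32*o^3 - 104*I*o^3 + 152*o^2 - 496*I*o^2 + 448*o + 620*I*o - 560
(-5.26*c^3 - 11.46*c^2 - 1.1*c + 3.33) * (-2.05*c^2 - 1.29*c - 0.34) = 10.783*c^5 + 30.2784*c^4 + 18.8268*c^3 - 1.5111*c^2 - 3.9217*c - 1.1322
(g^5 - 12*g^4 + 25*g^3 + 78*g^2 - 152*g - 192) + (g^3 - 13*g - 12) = g^5 - 12*g^4 + 26*g^3 + 78*g^2 - 165*g - 204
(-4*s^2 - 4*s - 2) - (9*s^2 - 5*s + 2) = -13*s^2 + s - 4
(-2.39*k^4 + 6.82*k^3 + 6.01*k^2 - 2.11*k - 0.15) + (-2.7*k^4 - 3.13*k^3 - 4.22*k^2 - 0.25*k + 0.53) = -5.09*k^4 + 3.69*k^3 + 1.79*k^2 - 2.36*k + 0.38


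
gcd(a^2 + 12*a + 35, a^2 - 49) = a + 7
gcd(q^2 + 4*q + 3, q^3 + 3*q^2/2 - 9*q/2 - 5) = q + 1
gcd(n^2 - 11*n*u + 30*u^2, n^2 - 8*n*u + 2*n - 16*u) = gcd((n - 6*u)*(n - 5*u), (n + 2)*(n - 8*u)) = 1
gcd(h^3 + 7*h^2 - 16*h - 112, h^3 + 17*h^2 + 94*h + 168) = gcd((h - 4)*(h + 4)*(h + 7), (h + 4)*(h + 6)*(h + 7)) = h^2 + 11*h + 28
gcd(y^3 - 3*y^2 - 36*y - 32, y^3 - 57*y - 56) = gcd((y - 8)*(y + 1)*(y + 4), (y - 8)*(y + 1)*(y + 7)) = y^2 - 7*y - 8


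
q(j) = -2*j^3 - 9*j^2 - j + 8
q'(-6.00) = -109.00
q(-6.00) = 122.00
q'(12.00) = -1081.00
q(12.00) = -4756.00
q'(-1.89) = 11.59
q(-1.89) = -8.76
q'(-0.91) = 10.41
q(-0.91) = 2.96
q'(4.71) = -218.88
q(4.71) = -405.34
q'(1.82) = -53.63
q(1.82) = -35.69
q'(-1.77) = 12.06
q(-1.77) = -7.34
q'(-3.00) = -1.00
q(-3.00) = -16.00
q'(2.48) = -82.54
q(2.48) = -80.34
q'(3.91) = -163.11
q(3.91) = -253.06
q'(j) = -6*j^2 - 18*j - 1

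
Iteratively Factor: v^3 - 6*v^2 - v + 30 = (v - 3)*(v^2 - 3*v - 10) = (v - 3)*(v + 2)*(v - 5)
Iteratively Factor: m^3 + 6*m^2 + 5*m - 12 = (m - 1)*(m^2 + 7*m + 12) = (m - 1)*(m + 3)*(m + 4)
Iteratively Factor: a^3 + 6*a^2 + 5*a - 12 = (a + 3)*(a^2 + 3*a - 4) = (a + 3)*(a + 4)*(a - 1)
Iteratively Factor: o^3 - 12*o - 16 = (o + 2)*(o^2 - 2*o - 8) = (o - 4)*(o + 2)*(o + 2)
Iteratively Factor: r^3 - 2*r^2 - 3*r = (r)*(r^2 - 2*r - 3) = r*(r - 3)*(r + 1)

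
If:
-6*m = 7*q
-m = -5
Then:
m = 5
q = -30/7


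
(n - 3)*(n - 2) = n^2 - 5*n + 6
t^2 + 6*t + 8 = (t + 2)*(t + 4)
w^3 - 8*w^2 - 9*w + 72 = (w - 8)*(w - 3)*(w + 3)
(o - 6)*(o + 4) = o^2 - 2*o - 24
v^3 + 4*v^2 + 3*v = v*(v + 1)*(v + 3)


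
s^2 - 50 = (s - 5*sqrt(2))*(s + 5*sqrt(2))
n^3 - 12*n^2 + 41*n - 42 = (n - 7)*(n - 3)*(n - 2)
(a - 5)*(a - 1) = a^2 - 6*a + 5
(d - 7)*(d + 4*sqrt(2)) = d^2 - 7*d + 4*sqrt(2)*d - 28*sqrt(2)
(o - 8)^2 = o^2 - 16*o + 64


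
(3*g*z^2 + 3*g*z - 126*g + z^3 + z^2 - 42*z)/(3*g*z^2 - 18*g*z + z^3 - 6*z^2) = (z + 7)/z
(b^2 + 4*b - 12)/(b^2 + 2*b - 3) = (b^2 + 4*b - 12)/(b^2 + 2*b - 3)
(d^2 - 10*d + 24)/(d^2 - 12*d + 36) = (d - 4)/(d - 6)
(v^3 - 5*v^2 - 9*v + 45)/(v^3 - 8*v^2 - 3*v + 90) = (v - 3)/(v - 6)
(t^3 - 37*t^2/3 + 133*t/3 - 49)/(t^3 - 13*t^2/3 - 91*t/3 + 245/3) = (t - 3)/(t + 5)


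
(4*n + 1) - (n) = 3*n + 1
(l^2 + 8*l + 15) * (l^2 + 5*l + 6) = l^4 + 13*l^3 + 61*l^2 + 123*l + 90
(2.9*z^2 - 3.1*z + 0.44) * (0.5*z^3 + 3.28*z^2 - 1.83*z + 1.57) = 1.45*z^5 + 7.962*z^4 - 15.255*z^3 + 11.6692*z^2 - 5.6722*z + 0.6908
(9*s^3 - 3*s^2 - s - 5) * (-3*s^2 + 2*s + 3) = -27*s^5 + 27*s^4 + 24*s^3 + 4*s^2 - 13*s - 15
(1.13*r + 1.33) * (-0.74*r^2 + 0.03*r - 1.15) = -0.8362*r^3 - 0.9503*r^2 - 1.2596*r - 1.5295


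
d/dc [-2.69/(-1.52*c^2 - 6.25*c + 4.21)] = (-8.1776*c - 16.8125)/(1.52*c^2 + 6.25*c - 4.21)^2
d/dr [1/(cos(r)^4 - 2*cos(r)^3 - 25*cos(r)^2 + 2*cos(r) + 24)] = (-47*cos(r) - 3*cos(2*r) + cos(3*r) - 1)/((cos(r) - 6)^2*(cos(r) + 4)^2*sin(r)^3)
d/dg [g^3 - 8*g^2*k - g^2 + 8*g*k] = 3*g^2 - 16*g*k - 2*g + 8*k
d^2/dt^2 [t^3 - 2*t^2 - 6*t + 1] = 6*t - 4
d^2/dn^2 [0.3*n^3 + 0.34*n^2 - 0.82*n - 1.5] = 1.8*n + 0.68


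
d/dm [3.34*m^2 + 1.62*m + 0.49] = 6.68*m + 1.62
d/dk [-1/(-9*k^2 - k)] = (-18*k - 1)/(k^2*(9*k + 1)^2)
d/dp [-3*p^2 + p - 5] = 1 - 6*p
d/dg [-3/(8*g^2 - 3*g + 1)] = 3*(16*g - 3)/(8*g^2 - 3*g + 1)^2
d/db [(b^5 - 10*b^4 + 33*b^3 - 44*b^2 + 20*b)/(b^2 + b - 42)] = (3*b^6 - 16*b^5 - 207*b^4 + 1746*b^3 - 4222*b^2 + 3696*b - 840)/(b^4 + 2*b^3 - 83*b^2 - 84*b + 1764)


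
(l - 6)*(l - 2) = l^2 - 8*l + 12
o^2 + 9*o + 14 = (o + 2)*(o + 7)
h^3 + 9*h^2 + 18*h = h*(h + 3)*(h + 6)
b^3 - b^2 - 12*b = b*(b - 4)*(b + 3)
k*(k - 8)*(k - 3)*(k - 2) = k^4 - 13*k^3 + 46*k^2 - 48*k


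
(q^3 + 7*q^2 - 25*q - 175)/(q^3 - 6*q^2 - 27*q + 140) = (q^2 + 2*q - 35)/(q^2 - 11*q + 28)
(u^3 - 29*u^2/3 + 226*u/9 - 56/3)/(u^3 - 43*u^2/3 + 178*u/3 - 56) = (u - 7/3)/(u - 7)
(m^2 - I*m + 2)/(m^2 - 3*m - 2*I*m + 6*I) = (m + I)/(m - 3)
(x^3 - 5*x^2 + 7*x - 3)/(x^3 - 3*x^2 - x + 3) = (x - 1)/(x + 1)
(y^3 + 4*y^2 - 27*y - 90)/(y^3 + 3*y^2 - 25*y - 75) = (y + 6)/(y + 5)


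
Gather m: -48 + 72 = 24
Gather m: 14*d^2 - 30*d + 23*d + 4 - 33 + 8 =14*d^2 - 7*d - 21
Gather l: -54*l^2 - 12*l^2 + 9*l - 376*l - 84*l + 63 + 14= -66*l^2 - 451*l + 77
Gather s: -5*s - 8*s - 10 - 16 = -13*s - 26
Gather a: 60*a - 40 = 60*a - 40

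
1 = 1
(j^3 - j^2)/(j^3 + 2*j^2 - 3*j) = j/(j + 3)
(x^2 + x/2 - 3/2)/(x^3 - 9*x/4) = 2*(x - 1)/(x*(2*x - 3))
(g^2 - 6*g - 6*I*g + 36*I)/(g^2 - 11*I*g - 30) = (g - 6)/(g - 5*I)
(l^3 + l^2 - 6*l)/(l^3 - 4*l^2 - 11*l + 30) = l/(l - 5)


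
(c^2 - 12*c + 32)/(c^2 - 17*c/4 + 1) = 4*(c - 8)/(4*c - 1)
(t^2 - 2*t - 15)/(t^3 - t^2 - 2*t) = (-t^2 + 2*t + 15)/(t*(-t^2 + t + 2))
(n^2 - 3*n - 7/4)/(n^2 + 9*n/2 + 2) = (n - 7/2)/(n + 4)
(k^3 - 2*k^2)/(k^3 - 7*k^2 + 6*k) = k*(k - 2)/(k^2 - 7*k + 6)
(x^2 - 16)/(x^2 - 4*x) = (x + 4)/x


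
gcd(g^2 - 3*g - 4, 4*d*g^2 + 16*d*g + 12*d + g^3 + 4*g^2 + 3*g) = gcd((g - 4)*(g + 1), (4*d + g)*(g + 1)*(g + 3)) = g + 1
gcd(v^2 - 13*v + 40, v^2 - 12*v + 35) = v - 5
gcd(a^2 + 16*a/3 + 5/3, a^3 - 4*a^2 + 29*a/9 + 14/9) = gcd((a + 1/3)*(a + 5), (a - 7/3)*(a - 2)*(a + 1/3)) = a + 1/3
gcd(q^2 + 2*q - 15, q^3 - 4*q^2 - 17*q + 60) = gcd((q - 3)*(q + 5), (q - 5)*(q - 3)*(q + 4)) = q - 3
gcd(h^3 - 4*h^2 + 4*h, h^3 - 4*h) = h^2 - 2*h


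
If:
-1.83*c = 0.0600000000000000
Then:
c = -0.03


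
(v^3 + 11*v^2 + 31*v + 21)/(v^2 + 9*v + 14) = (v^2 + 4*v + 3)/(v + 2)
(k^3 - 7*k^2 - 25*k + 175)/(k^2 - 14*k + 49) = (k^2 - 25)/(k - 7)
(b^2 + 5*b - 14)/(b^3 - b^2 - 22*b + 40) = (b + 7)/(b^2 + b - 20)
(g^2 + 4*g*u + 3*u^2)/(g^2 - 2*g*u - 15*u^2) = (-g - u)/(-g + 5*u)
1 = 1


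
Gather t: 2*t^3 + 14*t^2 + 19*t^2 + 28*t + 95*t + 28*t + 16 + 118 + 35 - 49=2*t^3 + 33*t^2 + 151*t + 120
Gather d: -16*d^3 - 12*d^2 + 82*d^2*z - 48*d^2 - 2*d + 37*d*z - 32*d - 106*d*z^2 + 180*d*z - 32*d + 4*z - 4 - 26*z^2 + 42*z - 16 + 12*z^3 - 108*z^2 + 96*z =-16*d^3 + d^2*(82*z - 60) + d*(-106*z^2 + 217*z - 66) + 12*z^3 - 134*z^2 + 142*z - 20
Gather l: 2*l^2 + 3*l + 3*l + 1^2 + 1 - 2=2*l^2 + 6*l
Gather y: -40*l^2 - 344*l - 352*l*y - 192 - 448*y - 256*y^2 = -40*l^2 - 344*l - 256*y^2 + y*(-352*l - 448) - 192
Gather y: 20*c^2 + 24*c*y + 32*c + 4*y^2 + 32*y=20*c^2 + 32*c + 4*y^2 + y*(24*c + 32)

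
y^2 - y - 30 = (y - 6)*(y + 5)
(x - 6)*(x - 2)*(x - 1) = x^3 - 9*x^2 + 20*x - 12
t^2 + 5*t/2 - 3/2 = (t - 1/2)*(t + 3)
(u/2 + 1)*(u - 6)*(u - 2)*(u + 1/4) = u^4/2 - 23*u^3/8 - 11*u^2/4 + 23*u/2 + 3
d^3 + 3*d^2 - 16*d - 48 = (d - 4)*(d + 3)*(d + 4)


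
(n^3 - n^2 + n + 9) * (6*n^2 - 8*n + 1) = 6*n^5 - 14*n^4 + 15*n^3 + 45*n^2 - 71*n + 9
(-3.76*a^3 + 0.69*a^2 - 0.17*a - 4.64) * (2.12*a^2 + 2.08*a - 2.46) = -7.9712*a^5 - 6.358*a^4 + 10.3244*a^3 - 11.8878*a^2 - 9.233*a + 11.4144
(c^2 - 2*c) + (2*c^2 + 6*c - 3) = 3*c^2 + 4*c - 3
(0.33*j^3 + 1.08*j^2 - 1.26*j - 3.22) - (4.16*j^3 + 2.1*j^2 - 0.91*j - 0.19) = -3.83*j^3 - 1.02*j^2 - 0.35*j - 3.03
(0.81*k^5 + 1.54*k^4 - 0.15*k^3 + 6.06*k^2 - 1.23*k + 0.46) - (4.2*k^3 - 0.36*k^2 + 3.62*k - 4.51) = 0.81*k^5 + 1.54*k^4 - 4.35*k^3 + 6.42*k^2 - 4.85*k + 4.97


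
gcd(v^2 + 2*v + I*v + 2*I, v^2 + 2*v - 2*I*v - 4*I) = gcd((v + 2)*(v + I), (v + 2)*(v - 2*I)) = v + 2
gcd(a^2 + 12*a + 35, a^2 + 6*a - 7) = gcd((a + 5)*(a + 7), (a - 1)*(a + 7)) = a + 7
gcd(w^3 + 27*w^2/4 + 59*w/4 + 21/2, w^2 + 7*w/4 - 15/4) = w + 3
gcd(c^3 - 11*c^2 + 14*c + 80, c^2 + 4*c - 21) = 1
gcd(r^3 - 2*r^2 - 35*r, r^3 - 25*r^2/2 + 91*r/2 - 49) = r - 7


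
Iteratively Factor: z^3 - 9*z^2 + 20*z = (z - 4)*(z^2 - 5*z) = z*(z - 4)*(z - 5)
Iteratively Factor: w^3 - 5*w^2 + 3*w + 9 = (w - 3)*(w^2 - 2*w - 3) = (w - 3)*(w + 1)*(w - 3)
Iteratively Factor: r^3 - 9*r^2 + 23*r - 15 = (r - 5)*(r^2 - 4*r + 3) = (r - 5)*(r - 3)*(r - 1)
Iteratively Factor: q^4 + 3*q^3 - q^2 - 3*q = (q + 1)*(q^3 + 2*q^2 - 3*q) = (q + 1)*(q + 3)*(q^2 - q) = q*(q + 1)*(q + 3)*(q - 1)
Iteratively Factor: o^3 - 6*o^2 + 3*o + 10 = (o - 5)*(o^2 - o - 2) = (o - 5)*(o - 2)*(o + 1)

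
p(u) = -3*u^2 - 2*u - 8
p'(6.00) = -38.00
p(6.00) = -128.00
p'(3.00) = -20.00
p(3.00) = -41.00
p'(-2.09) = 10.54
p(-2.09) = -16.92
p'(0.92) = -7.52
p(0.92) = -12.38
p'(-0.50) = 1.00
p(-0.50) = -7.75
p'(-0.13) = -1.22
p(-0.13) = -7.79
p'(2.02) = -14.12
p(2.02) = -24.28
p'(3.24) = -21.44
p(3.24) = -45.97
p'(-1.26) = 5.56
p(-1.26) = -10.24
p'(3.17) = -21.02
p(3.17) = -44.49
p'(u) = -6*u - 2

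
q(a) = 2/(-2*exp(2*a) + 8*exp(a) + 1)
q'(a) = 2*(4*exp(2*a) - 8*exp(a))/(-2*exp(2*a) + 8*exp(a) + 1)^2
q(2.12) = -0.03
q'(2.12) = 0.08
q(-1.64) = 0.81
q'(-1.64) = -0.46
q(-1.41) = 0.71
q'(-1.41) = -0.43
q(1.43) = -4.05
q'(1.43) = 299.11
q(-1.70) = 0.84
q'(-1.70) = -0.46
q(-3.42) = 1.59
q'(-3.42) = -0.32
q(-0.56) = 0.41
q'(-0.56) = -0.27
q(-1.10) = 0.58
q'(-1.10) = -0.37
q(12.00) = 0.00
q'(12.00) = 0.00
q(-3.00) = 1.44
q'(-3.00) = -0.40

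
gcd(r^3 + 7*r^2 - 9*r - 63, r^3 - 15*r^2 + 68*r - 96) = r - 3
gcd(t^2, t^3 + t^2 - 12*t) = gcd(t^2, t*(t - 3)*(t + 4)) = t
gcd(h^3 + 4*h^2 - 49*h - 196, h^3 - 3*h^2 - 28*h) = h^2 - 3*h - 28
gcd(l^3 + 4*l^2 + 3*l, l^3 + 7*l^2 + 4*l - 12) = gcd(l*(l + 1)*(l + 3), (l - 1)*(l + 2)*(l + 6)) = 1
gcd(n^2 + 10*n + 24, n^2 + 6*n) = n + 6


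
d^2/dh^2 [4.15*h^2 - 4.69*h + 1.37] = 8.30000000000000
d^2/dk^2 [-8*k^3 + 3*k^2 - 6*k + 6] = 6 - 48*k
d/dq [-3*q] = -3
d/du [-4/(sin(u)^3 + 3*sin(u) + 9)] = 12*(sin(u)^2 + 1)*cos(u)/(sin(u)^3 + 3*sin(u) + 9)^2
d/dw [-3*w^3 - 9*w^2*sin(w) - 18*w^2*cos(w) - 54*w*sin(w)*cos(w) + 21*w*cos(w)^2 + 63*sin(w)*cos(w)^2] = 18*w^2*sin(w) - 9*w^2*cos(w) - 9*w^2 - 18*w*sin(w) - 21*w*sin(2*w) - 36*w*cos(w) - 54*w*cos(2*w) - 27*sin(2*w) + 63*cos(w)/4 + 21*cos(2*w)/2 + 189*cos(3*w)/4 + 21/2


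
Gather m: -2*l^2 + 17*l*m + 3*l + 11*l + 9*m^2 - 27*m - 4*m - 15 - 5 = -2*l^2 + 14*l + 9*m^2 + m*(17*l - 31) - 20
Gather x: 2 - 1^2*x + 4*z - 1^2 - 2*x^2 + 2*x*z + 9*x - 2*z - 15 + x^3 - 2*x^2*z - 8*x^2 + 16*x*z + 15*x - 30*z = x^3 + x^2*(-2*z - 10) + x*(18*z + 23) - 28*z - 14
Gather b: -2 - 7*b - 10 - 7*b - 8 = -14*b - 20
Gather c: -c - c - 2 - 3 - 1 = -2*c - 6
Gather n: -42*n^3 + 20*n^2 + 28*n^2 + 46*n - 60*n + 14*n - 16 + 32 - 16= -42*n^3 + 48*n^2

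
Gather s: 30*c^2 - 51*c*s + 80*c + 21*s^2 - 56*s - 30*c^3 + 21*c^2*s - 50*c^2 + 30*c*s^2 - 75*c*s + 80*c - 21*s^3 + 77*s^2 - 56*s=-30*c^3 - 20*c^2 + 160*c - 21*s^3 + s^2*(30*c + 98) + s*(21*c^2 - 126*c - 112)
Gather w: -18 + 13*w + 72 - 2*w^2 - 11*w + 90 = -2*w^2 + 2*w + 144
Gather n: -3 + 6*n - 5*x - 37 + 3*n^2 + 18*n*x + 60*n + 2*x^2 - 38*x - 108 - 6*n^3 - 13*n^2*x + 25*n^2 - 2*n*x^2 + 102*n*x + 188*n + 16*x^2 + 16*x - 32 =-6*n^3 + n^2*(28 - 13*x) + n*(-2*x^2 + 120*x + 254) + 18*x^2 - 27*x - 180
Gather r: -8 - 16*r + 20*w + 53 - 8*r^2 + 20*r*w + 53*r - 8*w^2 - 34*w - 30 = -8*r^2 + r*(20*w + 37) - 8*w^2 - 14*w + 15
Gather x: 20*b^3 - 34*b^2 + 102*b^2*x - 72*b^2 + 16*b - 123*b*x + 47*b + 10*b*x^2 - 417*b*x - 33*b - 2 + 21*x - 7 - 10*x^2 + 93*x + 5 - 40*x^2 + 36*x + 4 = 20*b^3 - 106*b^2 + 30*b + x^2*(10*b - 50) + x*(102*b^2 - 540*b + 150)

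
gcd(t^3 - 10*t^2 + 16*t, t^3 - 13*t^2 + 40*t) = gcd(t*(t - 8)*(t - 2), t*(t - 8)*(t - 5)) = t^2 - 8*t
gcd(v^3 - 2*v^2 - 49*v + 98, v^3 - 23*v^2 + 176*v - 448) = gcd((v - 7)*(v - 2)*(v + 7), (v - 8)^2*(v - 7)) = v - 7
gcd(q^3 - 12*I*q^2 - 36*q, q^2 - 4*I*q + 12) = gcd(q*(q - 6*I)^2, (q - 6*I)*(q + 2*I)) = q - 6*I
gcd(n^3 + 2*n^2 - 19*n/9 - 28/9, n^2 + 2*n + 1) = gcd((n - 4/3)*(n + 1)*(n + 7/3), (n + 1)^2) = n + 1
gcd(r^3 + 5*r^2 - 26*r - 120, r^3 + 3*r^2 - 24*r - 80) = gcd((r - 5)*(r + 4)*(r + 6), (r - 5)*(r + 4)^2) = r^2 - r - 20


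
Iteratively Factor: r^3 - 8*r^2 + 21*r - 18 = (r - 3)*(r^2 - 5*r + 6) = (r - 3)*(r - 2)*(r - 3)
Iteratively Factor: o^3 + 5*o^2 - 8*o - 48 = (o - 3)*(o^2 + 8*o + 16) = (o - 3)*(o + 4)*(o + 4)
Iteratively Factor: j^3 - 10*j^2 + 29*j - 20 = (j - 4)*(j^2 - 6*j + 5) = (j - 5)*(j - 4)*(j - 1)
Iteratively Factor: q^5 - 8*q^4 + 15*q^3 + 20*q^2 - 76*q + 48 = (q - 4)*(q^4 - 4*q^3 - q^2 + 16*q - 12) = (q - 4)*(q - 1)*(q^3 - 3*q^2 - 4*q + 12) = (q - 4)*(q - 3)*(q - 1)*(q^2 - 4) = (q - 4)*(q - 3)*(q - 2)*(q - 1)*(q + 2)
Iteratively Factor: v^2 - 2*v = (v)*(v - 2)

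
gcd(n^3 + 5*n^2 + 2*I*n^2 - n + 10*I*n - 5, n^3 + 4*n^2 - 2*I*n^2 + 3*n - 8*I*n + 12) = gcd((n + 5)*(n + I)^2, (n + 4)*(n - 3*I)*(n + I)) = n + I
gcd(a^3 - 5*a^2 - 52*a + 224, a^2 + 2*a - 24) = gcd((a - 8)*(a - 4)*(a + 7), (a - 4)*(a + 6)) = a - 4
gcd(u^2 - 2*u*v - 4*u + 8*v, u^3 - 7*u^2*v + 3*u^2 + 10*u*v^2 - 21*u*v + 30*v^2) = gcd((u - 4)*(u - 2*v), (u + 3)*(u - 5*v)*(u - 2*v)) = u - 2*v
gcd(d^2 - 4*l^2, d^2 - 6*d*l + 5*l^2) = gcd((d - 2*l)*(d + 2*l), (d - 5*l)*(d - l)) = 1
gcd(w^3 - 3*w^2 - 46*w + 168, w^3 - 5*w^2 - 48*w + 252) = w^2 + w - 42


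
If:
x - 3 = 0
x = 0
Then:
No Solution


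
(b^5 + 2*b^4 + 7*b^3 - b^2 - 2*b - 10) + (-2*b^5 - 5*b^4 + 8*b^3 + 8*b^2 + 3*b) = -b^5 - 3*b^4 + 15*b^3 + 7*b^2 + b - 10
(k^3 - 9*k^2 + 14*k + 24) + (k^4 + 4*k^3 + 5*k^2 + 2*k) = k^4 + 5*k^3 - 4*k^2 + 16*k + 24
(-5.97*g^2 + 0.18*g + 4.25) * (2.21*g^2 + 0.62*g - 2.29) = -13.1937*g^4 - 3.3036*g^3 + 23.1754*g^2 + 2.2228*g - 9.7325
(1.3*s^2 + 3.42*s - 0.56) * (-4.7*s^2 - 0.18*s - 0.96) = -6.11*s^4 - 16.308*s^3 + 0.768400000000001*s^2 - 3.1824*s + 0.5376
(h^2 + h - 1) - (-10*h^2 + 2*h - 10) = 11*h^2 - h + 9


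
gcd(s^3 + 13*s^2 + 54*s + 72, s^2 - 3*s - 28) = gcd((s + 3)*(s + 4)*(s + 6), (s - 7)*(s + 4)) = s + 4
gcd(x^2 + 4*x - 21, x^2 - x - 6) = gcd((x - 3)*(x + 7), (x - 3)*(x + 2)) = x - 3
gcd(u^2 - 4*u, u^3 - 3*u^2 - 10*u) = u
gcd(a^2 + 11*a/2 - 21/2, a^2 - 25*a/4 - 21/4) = 1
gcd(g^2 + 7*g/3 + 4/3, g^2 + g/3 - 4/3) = g + 4/3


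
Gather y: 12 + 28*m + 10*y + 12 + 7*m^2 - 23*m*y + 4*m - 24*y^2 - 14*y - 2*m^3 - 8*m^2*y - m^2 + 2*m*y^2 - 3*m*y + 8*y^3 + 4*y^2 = -2*m^3 + 6*m^2 + 32*m + 8*y^3 + y^2*(2*m - 20) + y*(-8*m^2 - 26*m - 4) + 24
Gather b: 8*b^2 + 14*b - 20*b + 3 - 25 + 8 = 8*b^2 - 6*b - 14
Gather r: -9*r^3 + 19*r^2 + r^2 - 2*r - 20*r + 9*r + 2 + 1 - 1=-9*r^3 + 20*r^2 - 13*r + 2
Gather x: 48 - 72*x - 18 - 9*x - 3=27 - 81*x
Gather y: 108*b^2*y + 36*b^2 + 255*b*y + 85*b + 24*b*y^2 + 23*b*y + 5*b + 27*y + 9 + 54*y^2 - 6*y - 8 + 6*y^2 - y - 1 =36*b^2 + 90*b + y^2*(24*b + 60) + y*(108*b^2 + 278*b + 20)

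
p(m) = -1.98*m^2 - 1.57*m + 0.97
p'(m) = -3.96*m - 1.57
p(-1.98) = -3.68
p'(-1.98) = 6.27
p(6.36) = -89.11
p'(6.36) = -26.76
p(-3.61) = -19.17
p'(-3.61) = 12.73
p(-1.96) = -3.56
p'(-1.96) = 6.19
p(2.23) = -12.38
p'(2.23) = -10.40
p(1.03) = -2.75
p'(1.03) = -5.65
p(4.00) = -36.99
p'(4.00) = -17.41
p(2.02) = -10.28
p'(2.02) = -9.57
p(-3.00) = -12.14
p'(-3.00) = 10.31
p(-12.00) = -265.31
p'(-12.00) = 45.95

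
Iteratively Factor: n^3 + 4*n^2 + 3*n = (n + 1)*(n^2 + 3*n) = (n + 1)*(n + 3)*(n)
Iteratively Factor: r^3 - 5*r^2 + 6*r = (r)*(r^2 - 5*r + 6) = r*(r - 2)*(r - 3)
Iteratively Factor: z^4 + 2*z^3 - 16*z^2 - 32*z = (z)*(z^3 + 2*z^2 - 16*z - 32) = z*(z + 2)*(z^2 - 16) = z*(z - 4)*(z + 2)*(z + 4)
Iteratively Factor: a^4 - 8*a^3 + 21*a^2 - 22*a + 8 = (a - 4)*(a^3 - 4*a^2 + 5*a - 2) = (a - 4)*(a - 2)*(a^2 - 2*a + 1) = (a - 4)*(a - 2)*(a - 1)*(a - 1)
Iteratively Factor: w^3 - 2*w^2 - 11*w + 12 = (w - 1)*(w^2 - w - 12) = (w - 4)*(w - 1)*(w + 3)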